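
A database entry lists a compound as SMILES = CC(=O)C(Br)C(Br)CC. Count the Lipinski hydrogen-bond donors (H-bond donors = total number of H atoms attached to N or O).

0

Donors: find every N or O and count the H atoms it carries.
  atom 3 (O): bond orders sum to 2 → 0 H
Lipinski HBD = 0.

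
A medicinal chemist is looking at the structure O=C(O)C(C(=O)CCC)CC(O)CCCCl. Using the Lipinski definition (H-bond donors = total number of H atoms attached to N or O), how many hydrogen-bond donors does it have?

Donors: find every N or O and count the H atoms it carries.
  atom 1 (O): bond orders sum to 2 → 0 H
  atom 3 (O): bond orders sum to 1 → 1 H
  atom 6 (O): bond orders sum to 2 → 0 H
  atom 12 (O): bond orders sum to 1 → 1 H
Lipinski HBD = 2.

2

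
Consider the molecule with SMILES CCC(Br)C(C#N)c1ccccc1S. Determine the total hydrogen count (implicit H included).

Walk through each heavy atom and fill implicit hydrogens from standard valence (C 4, N 3, O 2, S 2, halogen 1); for lowercase aromatic atoms, an aromatic c carries 1 H when it has two neighbours and 0 H with three, and aromatic n carries 0 H:
  atom 1: C, bond orders sum to 1 (valence 4) → 3 H
  atom 2: C, bond orders sum to 2 (valence 4) → 2 H
  atom 3: C, bond orders sum to 3 (valence 4) → 1 H
  atom 4: Br (halogen, monovalent) → 0 H
  atom 5: C, bond orders sum to 3 (valence 4) → 1 H
  atom 6: C, bond orders sum to 4 (valence 4) → 0 H
  atom 7: N, bond orders sum to 3 (valence 3) → 0 H
  atom 8: aromatic c, 3 neighbours → 0 H
  atom 9: aromatic c, 2 neighbours → 1 H
  atom 10: aromatic c, 2 neighbours → 1 H
  atom 11: aromatic c, 2 neighbours → 1 H
  atom 12: aromatic c, 2 neighbours → 1 H
  atom 13: aromatic c, 3 neighbours → 0 H
  atom 14: S, bond orders sum to 1 (valence 2) → 1 H
Total hydrogens: 12.

12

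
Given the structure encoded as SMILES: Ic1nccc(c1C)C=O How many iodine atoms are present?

1

Scan the SMILES for I atoms (remember two-letter symbols like Cl and Br are single atoms).
Iodine count: 1.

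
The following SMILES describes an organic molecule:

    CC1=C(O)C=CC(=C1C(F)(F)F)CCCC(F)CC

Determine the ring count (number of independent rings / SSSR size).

In SMILES, each pair of matching ring-closure digits denotes one ring-closing bond; the number of such bonds equals the number of independent rings.
Ring-closure bonds here: 1.

1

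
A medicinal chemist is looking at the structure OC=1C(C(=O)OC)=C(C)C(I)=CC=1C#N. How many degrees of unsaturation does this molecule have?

7

Molecular formula: C10H8INO3.
DoU = (2C + 2 + N − H − X) / 2, where X is the halogen count and O/S are ignored.
    = (2·10 + 2 + 1 − 8 − 1) / 2 = 14 / 2 = 7.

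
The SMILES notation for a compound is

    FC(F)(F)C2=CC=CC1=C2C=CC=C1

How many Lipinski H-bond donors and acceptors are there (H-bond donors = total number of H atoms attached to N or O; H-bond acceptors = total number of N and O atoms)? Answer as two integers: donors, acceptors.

0, 0

Donors: find every N or O and count the H atoms it carries.
  (no N or O atoms present)
Lipinski HBD = 0.
Acceptors: N atoms = 0, O atoms = 0 → HBA = 0.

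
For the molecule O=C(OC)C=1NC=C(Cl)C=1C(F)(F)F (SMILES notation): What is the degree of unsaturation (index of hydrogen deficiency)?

Degree of unsaturation = (number of rings) + (number of π bonds).
Ring closures in the SMILES: 1.
π bonds: 3 double bonds (each 1 DoU) → 3 DoU from unsaturation.
Total DoU = 1 + 3 = 4.

4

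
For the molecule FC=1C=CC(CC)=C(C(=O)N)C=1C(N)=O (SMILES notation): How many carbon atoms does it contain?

Count every carbon token in the SMILES (each C, including those in ring-closure positions and inside branches).
Carbon count: 10.

10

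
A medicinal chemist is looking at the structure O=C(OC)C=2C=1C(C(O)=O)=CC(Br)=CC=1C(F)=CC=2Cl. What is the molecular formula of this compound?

Walk through each heavy atom and fill implicit hydrogens from standard valence (C 4, N 3, O 2, S 2, halogen 1):
  atom 1: O, bond orders sum to 2 (valence 2) → 0 H
  atom 2: C, bond orders sum to 4 (valence 4) → 0 H
  atom 3: O, bond orders sum to 2 (valence 2) → 0 H
  atom 4: C, bond orders sum to 1 (valence 4) → 3 H
  atom 5: C, bond orders sum to 4 (valence 4) → 0 H
  atom 6: C, bond orders sum to 4 (valence 4) → 0 H
  atom 7: C, bond orders sum to 4 (valence 4) → 0 H
  atom 8: C, bond orders sum to 4 (valence 4) → 0 H
  atom 9: O, bond orders sum to 1 (valence 2) → 1 H
  atom 10: O, bond orders sum to 2 (valence 2) → 0 H
  atom 11: C, bond orders sum to 3 (valence 4) → 1 H
  atom 12: C, bond orders sum to 4 (valence 4) → 0 H
  atom 13: Br (halogen, monovalent) → 0 H
  atom 14: C, bond orders sum to 3 (valence 4) → 1 H
  atom 15: C, bond orders sum to 4 (valence 4) → 0 H
  atom 16: C, bond orders sum to 4 (valence 4) → 0 H
  atom 17: F (halogen, monovalent) → 0 H
  atom 18: C, bond orders sum to 3 (valence 4) → 1 H
  atom 19: C, bond orders sum to 4 (valence 4) → 0 H
  atom 20: Cl (halogen, monovalent) → 0 H
Totals → C:13, H:7, Br:1, Cl:1, F:1, O:4.

C13H7BrClFO4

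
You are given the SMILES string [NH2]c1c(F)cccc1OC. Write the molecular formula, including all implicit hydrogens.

Walk through each heavy atom and fill implicit hydrogens from standard valence (C 4, N 3, O 2, S 2, halogen 1); for lowercase aromatic atoms, an aromatic c carries 1 H when it has two neighbours and 0 H with three, and aromatic n carries 0 H:
  atom 1: N with explicit H count 2
  atom 2: aromatic c, 3 neighbours → 0 H
  atom 3: aromatic c, 3 neighbours → 0 H
  atom 4: F (halogen, monovalent) → 0 H
  atom 5: aromatic c, 2 neighbours → 1 H
  atom 6: aromatic c, 2 neighbours → 1 H
  atom 7: aromatic c, 2 neighbours → 1 H
  atom 8: aromatic c, 3 neighbours → 0 H
  atom 9: O, bond orders sum to 2 (valence 2) → 0 H
  atom 10: C, bond orders sum to 1 (valence 4) → 3 H
Totals → C:7, H:8, F:1, N:1, O:1.
In Hill order: C7H8FNO.

C7H8FNO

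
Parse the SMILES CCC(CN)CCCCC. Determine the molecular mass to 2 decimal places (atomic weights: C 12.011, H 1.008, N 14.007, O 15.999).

First, the molecular formula is C9H21N (counting implicit H from valence).
  C: 9 × 12.011 = 108.099
  H: 21 × 1.008 = 21.168
  N: 1 × 14.007 = 14.007
Sum: 9×12.011 + 21×1.008 + 1×14.007 = 143.274 → 143.27 g/mol.

143.27 g/mol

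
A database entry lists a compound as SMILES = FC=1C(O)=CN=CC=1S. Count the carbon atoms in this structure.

Count every carbon token in the SMILES (each C, including those in ring-closure positions and inside branches).
Carbon count: 5.

5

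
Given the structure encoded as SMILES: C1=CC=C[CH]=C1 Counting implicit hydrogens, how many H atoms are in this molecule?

Walk through each heavy atom and fill implicit hydrogens from standard valence (C 4, N 3, O 2, S 2, halogen 1):
  atom 1: C, bond orders sum to 3 (valence 4) → 1 H
  atom 2: C, bond orders sum to 3 (valence 4) → 1 H
  atom 3: C, bond orders sum to 3 (valence 4) → 1 H
  atom 4: C, bond orders sum to 3 (valence 4) → 1 H
  atom 5: C with explicit H count 1
  atom 6: C, bond orders sum to 3 (valence 4) → 1 H
Total hydrogens: 6.

6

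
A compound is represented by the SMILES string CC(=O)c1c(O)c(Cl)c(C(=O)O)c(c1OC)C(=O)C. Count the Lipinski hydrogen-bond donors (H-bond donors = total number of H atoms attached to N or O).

Donors: find every N or O and count the H atoms it carries.
  atom 3 (O): bond orders sum to 2 → 0 H
  atom 6 (O): bond orders sum to 1 → 1 H
  atom 11 (O): bond orders sum to 2 → 0 H
  atom 12 (O): bond orders sum to 1 → 1 H
  atom 15 (O): bond orders sum to 2 → 0 H
  atom 18 (O): bond orders sum to 2 → 0 H
Lipinski HBD = 2.

2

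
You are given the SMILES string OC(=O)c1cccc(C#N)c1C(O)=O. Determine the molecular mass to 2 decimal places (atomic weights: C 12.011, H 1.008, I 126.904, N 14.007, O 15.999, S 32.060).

First, the molecular formula is C9H5NO4 (counting implicit H from valence).
  C: 9 × 12.011 = 108.099
  H: 5 × 1.008 = 5.040
  N: 1 × 14.007 = 14.007
  O: 4 × 15.999 = 63.996
Sum: 9×12.011 + 5×1.008 + 1×14.007 + 4×15.999 = 191.142 → 191.14 g/mol.

191.14 g/mol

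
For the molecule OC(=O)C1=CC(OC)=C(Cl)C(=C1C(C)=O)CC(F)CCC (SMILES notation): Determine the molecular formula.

C15H18ClFO4

Walk through each heavy atom and fill implicit hydrogens from standard valence (C 4, N 3, O 2, S 2, halogen 1):
  atom 1: O, bond orders sum to 1 (valence 2) → 1 H
  atom 2: C, bond orders sum to 4 (valence 4) → 0 H
  atom 3: O, bond orders sum to 2 (valence 2) → 0 H
  atom 4: C, bond orders sum to 4 (valence 4) → 0 H
  atom 5: C, bond orders sum to 3 (valence 4) → 1 H
  atom 6: C, bond orders sum to 4 (valence 4) → 0 H
  atom 7: O, bond orders sum to 2 (valence 2) → 0 H
  atom 8: C, bond orders sum to 1 (valence 4) → 3 H
  atom 9: C, bond orders sum to 4 (valence 4) → 0 H
  atom 10: Cl (halogen, monovalent) → 0 H
  atom 11: C, bond orders sum to 4 (valence 4) → 0 H
  atom 12: C, bond orders sum to 4 (valence 4) → 0 H
  atom 13: C, bond orders sum to 4 (valence 4) → 0 H
  atom 14: C, bond orders sum to 1 (valence 4) → 3 H
  atom 15: O, bond orders sum to 2 (valence 2) → 0 H
  atom 16: C, bond orders sum to 2 (valence 4) → 2 H
  atom 17: C, bond orders sum to 3 (valence 4) → 1 H
  atom 18: F (halogen, monovalent) → 0 H
  atom 19: C, bond orders sum to 2 (valence 4) → 2 H
  atom 20: C, bond orders sum to 2 (valence 4) → 2 H
  atom 21: C, bond orders sum to 1 (valence 4) → 3 H
Totals → C:15, H:18, Cl:1, F:1, O:4.
In Hill order: C15H18ClFO4.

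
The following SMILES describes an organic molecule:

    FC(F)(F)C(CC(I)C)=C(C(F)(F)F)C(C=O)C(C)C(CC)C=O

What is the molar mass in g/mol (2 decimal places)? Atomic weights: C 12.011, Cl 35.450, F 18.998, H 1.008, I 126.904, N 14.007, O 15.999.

472.21 g/mol

First, the molecular formula is C15H19F6IO2 (counting implicit H from valence).
  C: 15 × 12.011 = 180.165
  F: 6 × 18.998 = 113.988
  H: 19 × 1.008 = 19.152
  I: 1 × 126.904 = 126.904
  O: 2 × 15.999 = 31.998
Sum: 15×12.011 + 6×18.998 + 19×1.008 + 1×126.904 + 2×15.999 = 472.207 → 472.21 g/mol.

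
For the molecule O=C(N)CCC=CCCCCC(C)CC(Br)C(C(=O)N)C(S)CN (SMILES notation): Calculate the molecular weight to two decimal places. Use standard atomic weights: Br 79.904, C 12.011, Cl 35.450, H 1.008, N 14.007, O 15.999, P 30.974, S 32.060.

422.43 g/mol

First, the molecular formula is C17H32BrN3O2S (counting implicit H from valence).
  Br: 1 × 79.904 = 79.904
  C: 17 × 12.011 = 204.187
  H: 32 × 1.008 = 32.256
  N: 3 × 14.007 = 42.021
  O: 2 × 15.999 = 31.998
  S: 1 × 32.060 = 32.060
Sum: 1×79.904 + 17×12.011 + 32×1.008 + 3×14.007 + 2×15.999 + 1×32.060 = 422.426 → 422.43 g/mol.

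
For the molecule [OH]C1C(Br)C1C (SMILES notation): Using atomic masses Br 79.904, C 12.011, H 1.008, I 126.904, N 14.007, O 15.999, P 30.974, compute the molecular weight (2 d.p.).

First, the molecular formula is C4H7BrO (counting implicit H from valence).
  Br: 1 × 79.904 = 79.904
  C: 4 × 12.011 = 48.044
  H: 7 × 1.008 = 7.056
  O: 1 × 15.999 = 15.999
Sum: 1×79.904 + 4×12.011 + 7×1.008 + 1×15.999 = 151.003 → 151.00 g/mol.

151.00 g/mol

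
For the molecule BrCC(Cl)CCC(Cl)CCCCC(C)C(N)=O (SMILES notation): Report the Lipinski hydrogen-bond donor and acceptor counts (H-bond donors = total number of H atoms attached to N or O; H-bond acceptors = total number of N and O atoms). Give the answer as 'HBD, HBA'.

Donors: find every N or O and count the H atoms it carries.
  atom 16 (N): bond orders sum to 1 → 2 H
  atom 17 (O): bond orders sum to 2 → 0 H
Lipinski HBD = 2.
Acceptors: N atoms = 1, O atoms = 1 → HBA = 2.

2, 2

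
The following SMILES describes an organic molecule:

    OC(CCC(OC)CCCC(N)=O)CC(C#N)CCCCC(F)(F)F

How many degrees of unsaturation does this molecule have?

Molecular formula: C17H29F3N2O3.
DoU = (2C + 2 + N − H − X) / 2, where X is the halogen count and O/S are ignored.
    = (2·17 + 2 + 2 − 29 − 3) / 2 = 6 / 2 = 3.

3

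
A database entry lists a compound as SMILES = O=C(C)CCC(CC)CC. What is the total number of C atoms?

9

Count every carbon token in the SMILES (each C, including those in ring-closure positions and inside branches).
Carbon count: 9.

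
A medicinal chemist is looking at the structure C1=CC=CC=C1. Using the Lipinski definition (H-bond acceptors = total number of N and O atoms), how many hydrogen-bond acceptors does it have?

N atoms: 0; O atoms: 0.
Lipinski HBA = 0 + 0 = 0.

0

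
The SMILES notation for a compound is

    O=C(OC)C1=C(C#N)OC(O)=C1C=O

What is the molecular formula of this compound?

Walk through each heavy atom and fill implicit hydrogens from standard valence (C 4, N 3, O 2, S 2, halogen 1):
  atom 1: O, bond orders sum to 2 (valence 2) → 0 H
  atom 2: C, bond orders sum to 4 (valence 4) → 0 H
  atom 3: O, bond orders sum to 2 (valence 2) → 0 H
  atom 4: C, bond orders sum to 1 (valence 4) → 3 H
  atom 5: C, bond orders sum to 4 (valence 4) → 0 H
  atom 6: C, bond orders sum to 4 (valence 4) → 0 H
  atom 7: C, bond orders sum to 4 (valence 4) → 0 H
  atom 8: N, bond orders sum to 3 (valence 3) → 0 H
  atom 9: O, bond orders sum to 2 (valence 2) → 0 H
  atom 10: C, bond orders sum to 4 (valence 4) → 0 H
  atom 11: O, bond orders sum to 1 (valence 2) → 1 H
  atom 12: C, bond orders sum to 4 (valence 4) → 0 H
  atom 13: C, bond orders sum to 3 (valence 4) → 1 H
  atom 14: O, bond orders sum to 2 (valence 2) → 0 H
Totals → C:8, H:5, N:1, O:5.

C8H5NO5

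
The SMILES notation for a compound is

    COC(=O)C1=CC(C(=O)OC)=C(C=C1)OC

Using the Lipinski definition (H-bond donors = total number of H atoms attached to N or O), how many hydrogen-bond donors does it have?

Donors: find every N or O and count the H atoms it carries.
  atom 2 (O): bond orders sum to 2 → 0 H
  atom 4 (O): bond orders sum to 2 → 0 H
  atom 9 (O): bond orders sum to 2 → 0 H
  atom 10 (O): bond orders sum to 2 → 0 H
  atom 15 (O): bond orders sum to 2 → 0 H
Lipinski HBD = 0.

0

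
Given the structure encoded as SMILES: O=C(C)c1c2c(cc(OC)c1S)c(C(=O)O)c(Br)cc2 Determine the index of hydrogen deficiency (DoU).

Molecular formula: C14H11BrO4S.
DoU = (2C + 2 + N − H − X) / 2, where X is the halogen count and O/S are ignored.
    = (2·14 + 2 + 0 − 11 − 1) / 2 = 18 / 2 = 9.

9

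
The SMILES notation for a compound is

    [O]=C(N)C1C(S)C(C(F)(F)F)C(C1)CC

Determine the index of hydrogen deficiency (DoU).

Molecular formula: C9H14F3NOS.
DoU = (2C + 2 + N − H − X) / 2, where X is the halogen count and O/S are ignored.
    = (2·9 + 2 + 1 − 14 − 3) / 2 = 4 / 2 = 2.

2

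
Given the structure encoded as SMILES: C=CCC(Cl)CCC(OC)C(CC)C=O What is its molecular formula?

C12H21ClO2

Walk through each heavy atom and fill implicit hydrogens from standard valence (C 4, N 3, O 2, S 2, halogen 1):
  atom 1: C, bond orders sum to 2 (valence 4) → 2 H
  atom 2: C, bond orders sum to 3 (valence 4) → 1 H
  atom 3: C, bond orders sum to 2 (valence 4) → 2 H
  atom 4: C, bond orders sum to 3 (valence 4) → 1 H
  atom 5: Cl (halogen, monovalent) → 0 H
  atom 6: C, bond orders sum to 2 (valence 4) → 2 H
  atom 7: C, bond orders sum to 2 (valence 4) → 2 H
  atom 8: C, bond orders sum to 3 (valence 4) → 1 H
  atom 9: O, bond orders sum to 2 (valence 2) → 0 H
  atom 10: C, bond orders sum to 1 (valence 4) → 3 H
  atom 11: C, bond orders sum to 3 (valence 4) → 1 H
  atom 12: C, bond orders sum to 2 (valence 4) → 2 H
  atom 13: C, bond orders sum to 1 (valence 4) → 3 H
  atom 14: C, bond orders sum to 3 (valence 4) → 1 H
  atom 15: O, bond orders sum to 2 (valence 2) → 0 H
Totals → C:12, H:21, Cl:1, O:2.
In Hill order: C12H21ClO2.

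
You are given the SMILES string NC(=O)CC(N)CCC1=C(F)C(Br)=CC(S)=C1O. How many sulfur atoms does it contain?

Scan the SMILES for S atoms (remember two-letter symbols like Cl and Br are single atoms).
Sulfur count: 1.

1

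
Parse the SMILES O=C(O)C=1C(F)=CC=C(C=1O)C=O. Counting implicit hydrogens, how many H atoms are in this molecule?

5

Walk through each heavy atom and fill implicit hydrogens from standard valence (C 4, N 3, O 2, S 2, halogen 1):
  atom 1: O, bond orders sum to 2 (valence 2) → 0 H
  atom 2: C, bond orders sum to 4 (valence 4) → 0 H
  atom 3: O, bond orders sum to 1 (valence 2) → 1 H
  atom 4: C, bond orders sum to 4 (valence 4) → 0 H
  atom 5: C, bond orders sum to 4 (valence 4) → 0 H
  atom 6: F (halogen, monovalent) → 0 H
  atom 7: C, bond orders sum to 3 (valence 4) → 1 H
  atom 8: C, bond orders sum to 3 (valence 4) → 1 H
  atom 9: C, bond orders sum to 4 (valence 4) → 0 H
  atom 10: C, bond orders sum to 4 (valence 4) → 0 H
  atom 11: O, bond orders sum to 1 (valence 2) → 1 H
  atom 12: C, bond orders sum to 3 (valence 4) → 1 H
  atom 13: O, bond orders sum to 2 (valence 2) → 0 H
Total hydrogens: 5.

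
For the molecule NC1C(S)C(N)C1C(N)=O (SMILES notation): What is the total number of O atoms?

1

Scan the SMILES for O atoms (remember two-letter symbols like Cl and Br are single atoms).
Oxygen count: 1.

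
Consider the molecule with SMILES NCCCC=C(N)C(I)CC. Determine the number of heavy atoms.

11

Every atom symbol written in the SMILES (organic subset) is one heavy atom; implicit H are not written.
Heavy atoms by element → C:8, I:1, N:2.
Total: 11.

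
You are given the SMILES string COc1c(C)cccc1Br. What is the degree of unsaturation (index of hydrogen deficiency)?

4

Molecular formula: C8H9BrO.
DoU = (2C + 2 + N − H − X) / 2, where X is the halogen count and O/S are ignored.
    = (2·8 + 2 + 0 − 9 − 1) / 2 = 8 / 2 = 4.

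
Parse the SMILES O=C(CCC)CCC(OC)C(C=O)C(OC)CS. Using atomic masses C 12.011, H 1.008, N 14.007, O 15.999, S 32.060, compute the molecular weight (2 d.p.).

First, the molecular formula is C13H24O4S (counting implicit H from valence).
  C: 13 × 12.011 = 156.143
  H: 24 × 1.008 = 24.192
  O: 4 × 15.999 = 63.996
  S: 1 × 32.060 = 32.060
Sum: 13×12.011 + 24×1.008 + 4×15.999 + 1×32.060 = 276.391 → 276.39 g/mol.

276.39 g/mol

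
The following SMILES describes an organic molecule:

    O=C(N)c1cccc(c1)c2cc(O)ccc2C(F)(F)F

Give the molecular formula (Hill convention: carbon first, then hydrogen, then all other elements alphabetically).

C14H10F3NO2

Walk through each heavy atom and fill implicit hydrogens from standard valence (C 4, N 3, O 2, S 2, halogen 1); for lowercase aromatic atoms, an aromatic c carries 1 H when it has two neighbours and 0 H with three, and aromatic n carries 0 H:
  atom 1: O, bond orders sum to 2 (valence 2) → 0 H
  atom 2: C, bond orders sum to 4 (valence 4) → 0 H
  atom 3: N, bond orders sum to 1 (valence 3) → 2 H
  atom 4: aromatic c, 3 neighbours → 0 H
  atom 5: aromatic c, 2 neighbours → 1 H
  atom 6: aromatic c, 2 neighbours → 1 H
  atom 7: aromatic c, 2 neighbours → 1 H
  atom 8: aromatic c, 3 neighbours → 0 H
  atom 9: aromatic c, 2 neighbours → 1 H
  atom 10: aromatic c, 3 neighbours → 0 H
  atom 11: aromatic c, 2 neighbours → 1 H
  atom 12: aromatic c, 3 neighbours → 0 H
  atom 13: O, bond orders sum to 1 (valence 2) → 1 H
  atom 14: aromatic c, 2 neighbours → 1 H
  atom 15: aromatic c, 2 neighbours → 1 H
  atom 16: aromatic c, 3 neighbours → 0 H
  atom 17: C, bond orders sum to 4 (valence 4) → 0 H
  atom 18: F (halogen, monovalent) → 0 H
  atom 19: F (halogen, monovalent) → 0 H
  atom 20: F (halogen, monovalent) → 0 H
Totals → C:14, H:10, F:3, N:1, O:2.
In Hill order: C14H10F3NO2.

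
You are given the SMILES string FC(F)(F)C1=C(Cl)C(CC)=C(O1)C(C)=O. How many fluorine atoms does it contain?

Scan the SMILES for F atoms (remember two-letter symbols like Cl and Br are single atoms).
Fluorine count: 3.

3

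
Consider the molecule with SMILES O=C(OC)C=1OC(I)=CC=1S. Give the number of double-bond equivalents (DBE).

4

Degree of unsaturation = (number of rings) + (number of π bonds).
Ring closures in the SMILES: 1.
π bonds: 3 double bonds (each 1 DoU) → 3 DoU from unsaturation.
Total DoU = 1 + 3 = 4.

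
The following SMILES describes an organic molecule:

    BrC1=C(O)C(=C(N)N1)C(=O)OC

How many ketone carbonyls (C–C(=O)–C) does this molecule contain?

0

Scan the SMILES for the ketone motif — none present.
Groups that are present: 1 ester, 1 hydroxyl, 1 primary amine.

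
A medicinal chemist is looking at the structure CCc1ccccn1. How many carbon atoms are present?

Count every carbon token in the SMILES (each C, including those in ring-closure positions and inside branches).
Carbon count: 7.

7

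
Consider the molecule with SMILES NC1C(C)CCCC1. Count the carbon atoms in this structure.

Count every carbon token in the SMILES (each C, including those in ring-closure positions and inside branches).
Carbon count: 7.

7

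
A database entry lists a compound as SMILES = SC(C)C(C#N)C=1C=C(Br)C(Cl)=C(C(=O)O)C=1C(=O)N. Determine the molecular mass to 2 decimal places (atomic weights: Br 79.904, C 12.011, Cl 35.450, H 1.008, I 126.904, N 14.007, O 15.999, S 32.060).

377.64 g/mol

First, the molecular formula is C12H10BrClN2O3S (counting implicit H from valence).
  Br: 1 × 79.904 = 79.904
  C: 12 × 12.011 = 144.132
  Cl: 1 × 35.450 = 35.450
  H: 10 × 1.008 = 10.080
  N: 2 × 14.007 = 28.014
  O: 3 × 15.999 = 47.997
  S: 1 × 32.060 = 32.060
Sum: 1×79.904 + 12×12.011 + 1×35.450 + 10×1.008 + 2×14.007 + 3×15.999 + 1×32.060 = 377.637 → 377.64 g/mol.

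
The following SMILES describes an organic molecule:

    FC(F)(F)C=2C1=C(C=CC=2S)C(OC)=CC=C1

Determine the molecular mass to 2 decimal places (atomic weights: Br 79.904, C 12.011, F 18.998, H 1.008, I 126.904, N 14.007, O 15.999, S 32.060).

258.26 g/mol

First, the molecular formula is C12H9F3OS (counting implicit H from valence).
  C: 12 × 12.011 = 144.132
  F: 3 × 18.998 = 56.994
  H: 9 × 1.008 = 9.072
  O: 1 × 15.999 = 15.999
  S: 1 × 32.060 = 32.060
Sum: 12×12.011 + 3×18.998 + 9×1.008 + 1×15.999 + 1×32.060 = 258.257 → 258.26 g/mol.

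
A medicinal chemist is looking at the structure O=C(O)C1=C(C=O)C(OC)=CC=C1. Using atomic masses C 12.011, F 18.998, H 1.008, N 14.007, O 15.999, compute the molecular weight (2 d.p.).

First, the molecular formula is C9H8O4 (counting implicit H from valence).
  C: 9 × 12.011 = 108.099
  H: 8 × 1.008 = 8.064
  O: 4 × 15.999 = 63.996
Sum: 9×12.011 + 8×1.008 + 4×15.999 = 180.159 → 180.16 g/mol.

180.16 g/mol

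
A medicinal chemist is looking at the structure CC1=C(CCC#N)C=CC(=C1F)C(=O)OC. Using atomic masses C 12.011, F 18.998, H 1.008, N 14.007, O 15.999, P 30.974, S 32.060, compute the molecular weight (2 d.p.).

First, the molecular formula is C12H12FNO2 (counting implicit H from valence).
  C: 12 × 12.011 = 144.132
  F: 1 × 18.998 = 18.998
  H: 12 × 1.008 = 12.096
  N: 1 × 14.007 = 14.007
  O: 2 × 15.999 = 31.998
Sum: 12×12.011 + 1×18.998 + 12×1.008 + 1×14.007 + 2×15.999 = 221.231 → 221.23 g/mol.

221.23 g/mol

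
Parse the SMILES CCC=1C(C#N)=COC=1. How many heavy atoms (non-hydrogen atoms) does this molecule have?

Every atom symbol written in the SMILES (organic subset) is one heavy atom; implicit H are not written.
Heavy atoms by element → C:7, N:1, O:1.
Total: 9.

9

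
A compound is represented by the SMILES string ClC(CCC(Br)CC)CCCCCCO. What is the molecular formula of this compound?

C12H24BrClO

Walk through each heavy atom and fill implicit hydrogens from standard valence (C 4, N 3, O 2, S 2, halogen 1):
  atom 1: Cl (halogen, monovalent) → 0 H
  atom 2: C, bond orders sum to 3 (valence 4) → 1 H
  atom 3: C, bond orders sum to 2 (valence 4) → 2 H
  atom 4: C, bond orders sum to 2 (valence 4) → 2 H
  atom 5: C, bond orders sum to 3 (valence 4) → 1 H
  atom 6: Br (halogen, monovalent) → 0 H
  atom 7: C, bond orders sum to 2 (valence 4) → 2 H
  atom 8: C, bond orders sum to 1 (valence 4) → 3 H
  atom 9: C, bond orders sum to 2 (valence 4) → 2 H
  atom 10: C, bond orders sum to 2 (valence 4) → 2 H
  atom 11: C, bond orders sum to 2 (valence 4) → 2 H
  atom 12: C, bond orders sum to 2 (valence 4) → 2 H
  atom 13: C, bond orders sum to 2 (valence 4) → 2 H
  atom 14: C, bond orders sum to 2 (valence 4) → 2 H
  atom 15: O, bond orders sum to 1 (valence 2) → 1 H
Totals → C:12, H:24, Br:1, Cl:1, O:1.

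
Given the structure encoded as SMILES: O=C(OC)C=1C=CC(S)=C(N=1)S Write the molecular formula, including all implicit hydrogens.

C7H7NO2S2

Walk through each heavy atom and fill implicit hydrogens from standard valence (C 4, N 3, O 2, S 2, halogen 1):
  atom 1: O, bond orders sum to 2 (valence 2) → 0 H
  atom 2: C, bond orders sum to 4 (valence 4) → 0 H
  atom 3: O, bond orders sum to 2 (valence 2) → 0 H
  atom 4: C, bond orders sum to 1 (valence 4) → 3 H
  atom 5: C, bond orders sum to 4 (valence 4) → 0 H
  atom 6: C, bond orders sum to 3 (valence 4) → 1 H
  atom 7: C, bond orders sum to 3 (valence 4) → 1 H
  atom 8: C, bond orders sum to 4 (valence 4) → 0 H
  atom 9: S, bond orders sum to 1 (valence 2) → 1 H
  atom 10: C, bond orders sum to 4 (valence 4) → 0 H
  atom 11: N, bond orders sum to 3 (valence 3) → 0 H
  atom 12: S, bond orders sum to 1 (valence 2) → 1 H
Totals → C:7, H:7, N:1, O:2, S:2.
In Hill order: C7H7NO2S2.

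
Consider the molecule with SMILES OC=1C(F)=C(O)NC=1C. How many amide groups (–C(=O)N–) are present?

0

Scan the SMILES for the amide motif — none present.
Groups that are present: 2 hydroxyl.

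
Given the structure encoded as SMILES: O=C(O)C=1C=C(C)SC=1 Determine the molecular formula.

Walk through each heavy atom and fill implicit hydrogens from standard valence (C 4, N 3, O 2, S 2, halogen 1):
  atom 1: O, bond orders sum to 2 (valence 2) → 0 H
  atom 2: C, bond orders sum to 4 (valence 4) → 0 H
  atom 3: O, bond orders sum to 1 (valence 2) → 1 H
  atom 4: C, bond orders sum to 4 (valence 4) → 0 H
  atom 5: C, bond orders sum to 3 (valence 4) → 1 H
  atom 6: C, bond orders sum to 4 (valence 4) → 0 H
  atom 7: C, bond orders sum to 1 (valence 4) → 3 H
  atom 8: S, bond orders sum to 2 (valence 2) → 0 H
  atom 9: C, bond orders sum to 3 (valence 4) → 1 H
Totals → C:6, H:6, O:2, S:1.

C6H6O2S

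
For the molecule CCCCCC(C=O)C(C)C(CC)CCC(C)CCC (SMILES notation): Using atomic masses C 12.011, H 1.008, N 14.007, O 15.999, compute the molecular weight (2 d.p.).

282.51 g/mol

First, the molecular formula is C19H38O (counting implicit H from valence).
  C: 19 × 12.011 = 228.209
  H: 38 × 1.008 = 38.304
  O: 1 × 15.999 = 15.999
Sum: 19×12.011 + 38×1.008 + 1×15.999 = 282.512 → 282.51 g/mol.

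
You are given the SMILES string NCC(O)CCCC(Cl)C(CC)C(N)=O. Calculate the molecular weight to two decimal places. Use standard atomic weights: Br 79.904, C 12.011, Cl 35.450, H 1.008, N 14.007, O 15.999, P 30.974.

First, the molecular formula is C10H21ClN2O2 (counting implicit H from valence).
  C: 10 × 12.011 = 120.110
  Cl: 1 × 35.450 = 35.450
  H: 21 × 1.008 = 21.168
  N: 2 × 14.007 = 28.014
  O: 2 × 15.999 = 31.998
Sum: 10×12.011 + 1×35.450 + 21×1.008 + 2×14.007 + 2×15.999 = 236.740 → 236.74 g/mol.

236.74 g/mol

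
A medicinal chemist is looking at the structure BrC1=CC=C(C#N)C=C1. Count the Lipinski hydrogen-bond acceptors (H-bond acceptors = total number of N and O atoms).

1

N atoms: 1; O atoms: 0.
Lipinski HBA = 1 + 0 = 1.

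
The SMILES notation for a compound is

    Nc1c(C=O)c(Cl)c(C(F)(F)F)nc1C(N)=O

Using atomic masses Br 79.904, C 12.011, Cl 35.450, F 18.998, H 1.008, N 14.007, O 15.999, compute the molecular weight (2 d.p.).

First, the molecular formula is C8H5ClF3N3O2 (counting implicit H from valence).
  C: 8 × 12.011 = 96.088
  Cl: 1 × 35.450 = 35.450
  F: 3 × 18.998 = 56.994
  H: 5 × 1.008 = 5.040
  N: 3 × 14.007 = 42.021
  O: 2 × 15.999 = 31.998
Sum: 8×12.011 + 1×35.450 + 3×18.998 + 5×1.008 + 3×14.007 + 2×15.999 = 267.591 → 267.59 g/mol.

267.59 g/mol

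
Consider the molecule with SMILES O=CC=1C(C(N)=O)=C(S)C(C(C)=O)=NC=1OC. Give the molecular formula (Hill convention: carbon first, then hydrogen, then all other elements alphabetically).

C10H10N2O4S

Walk through each heavy atom and fill implicit hydrogens from standard valence (C 4, N 3, O 2, S 2, halogen 1):
  atom 1: O, bond orders sum to 2 (valence 2) → 0 H
  atom 2: C, bond orders sum to 3 (valence 4) → 1 H
  atom 3: C, bond orders sum to 4 (valence 4) → 0 H
  atom 4: C, bond orders sum to 4 (valence 4) → 0 H
  atom 5: C, bond orders sum to 4 (valence 4) → 0 H
  atom 6: N, bond orders sum to 1 (valence 3) → 2 H
  atom 7: O, bond orders sum to 2 (valence 2) → 0 H
  atom 8: C, bond orders sum to 4 (valence 4) → 0 H
  atom 9: S, bond orders sum to 1 (valence 2) → 1 H
  atom 10: C, bond orders sum to 4 (valence 4) → 0 H
  atom 11: C, bond orders sum to 4 (valence 4) → 0 H
  atom 12: C, bond orders sum to 1 (valence 4) → 3 H
  atom 13: O, bond orders sum to 2 (valence 2) → 0 H
  atom 14: N, bond orders sum to 3 (valence 3) → 0 H
  atom 15: C, bond orders sum to 4 (valence 4) → 0 H
  atom 16: O, bond orders sum to 2 (valence 2) → 0 H
  atom 17: C, bond orders sum to 1 (valence 4) → 3 H
Totals → C:10, H:10, N:2, O:4, S:1.
In Hill order: C10H10N2O4S.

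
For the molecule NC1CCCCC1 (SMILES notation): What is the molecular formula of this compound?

Walk through each heavy atom and fill implicit hydrogens from standard valence (C 4, N 3, O 2, S 2, halogen 1):
  atom 1: N, bond orders sum to 1 (valence 3) → 2 H
  atom 2: C, bond orders sum to 3 (valence 4) → 1 H
  atom 3: C, bond orders sum to 2 (valence 4) → 2 H
  atom 4: C, bond orders sum to 2 (valence 4) → 2 H
  atom 5: C, bond orders sum to 2 (valence 4) → 2 H
  atom 6: C, bond orders sum to 2 (valence 4) → 2 H
  atom 7: C, bond orders sum to 2 (valence 4) → 2 H
Totals → C:6, H:13, N:1.

C6H13N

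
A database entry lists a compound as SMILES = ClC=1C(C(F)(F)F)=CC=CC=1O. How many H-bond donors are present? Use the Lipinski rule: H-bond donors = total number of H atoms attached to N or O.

Donors: find every N or O and count the H atoms it carries.
  atom 12 (O): bond orders sum to 1 → 1 H
Lipinski HBD = 1.

1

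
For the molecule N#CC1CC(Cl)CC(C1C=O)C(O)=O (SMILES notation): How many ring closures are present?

1

In SMILES, each pair of matching ring-closure digits denotes one ring-closing bond; the number of such bonds equals the number of independent rings.
Ring-closure bonds here: 1.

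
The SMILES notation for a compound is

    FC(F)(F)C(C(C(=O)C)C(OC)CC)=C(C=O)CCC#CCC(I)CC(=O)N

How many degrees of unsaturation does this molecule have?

6

Molecular formula: C19H25F3INO4.
DoU = (2C + 2 + N − H − X) / 2, where X is the halogen count and O/S are ignored.
    = (2·19 + 2 + 1 − 25 − 4) / 2 = 12 / 2 = 6.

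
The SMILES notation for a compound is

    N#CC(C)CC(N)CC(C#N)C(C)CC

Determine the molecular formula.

Walk through each heavy atom and fill implicit hydrogens from standard valence (C 4, N 3, O 2, S 2, halogen 1):
  atom 1: N, bond orders sum to 3 (valence 3) → 0 H
  atom 2: C, bond orders sum to 4 (valence 4) → 0 H
  atom 3: C, bond orders sum to 3 (valence 4) → 1 H
  atom 4: C, bond orders sum to 1 (valence 4) → 3 H
  atom 5: C, bond orders sum to 2 (valence 4) → 2 H
  atom 6: C, bond orders sum to 3 (valence 4) → 1 H
  atom 7: N, bond orders sum to 1 (valence 3) → 2 H
  atom 8: C, bond orders sum to 2 (valence 4) → 2 H
  atom 9: C, bond orders sum to 3 (valence 4) → 1 H
  atom 10: C, bond orders sum to 4 (valence 4) → 0 H
  atom 11: N, bond orders sum to 3 (valence 3) → 0 H
  atom 12: C, bond orders sum to 3 (valence 4) → 1 H
  atom 13: C, bond orders sum to 1 (valence 4) → 3 H
  atom 14: C, bond orders sum to 2 (valence 4) → 2 H
  atom 15: C, bond orders sum to 1 (valence 4) → 3 H
Totals → C:12, H:21, N:3.

C12H21N3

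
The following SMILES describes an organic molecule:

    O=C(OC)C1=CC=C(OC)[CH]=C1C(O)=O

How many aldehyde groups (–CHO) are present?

0

Scan the SMILES for the aldehyde motif — none present.
Groups that are present: 1 carboxylic acid, 1 ester, 1 ether.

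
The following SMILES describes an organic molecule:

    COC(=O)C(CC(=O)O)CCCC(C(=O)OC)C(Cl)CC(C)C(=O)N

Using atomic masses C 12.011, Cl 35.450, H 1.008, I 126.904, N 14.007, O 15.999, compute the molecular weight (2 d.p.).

379.83 g/mol

First, the molecular formula is C16H26ClNO7 (counting implicit H from valence).
  C: 16 × 12.011 = 192.176
  Cl: 1 × 35.450 = 35.450
  H: 26 × 1.008 = 26.208
  N: 1 × 14.007 = 14.007
  O: 7 × 15.999 = 111.993
Sum: 16×12.011 + 1×35.450 + 26×1.008 + 1×14.007 + 7×15.999 = 379.834 → 379.83 g/mol.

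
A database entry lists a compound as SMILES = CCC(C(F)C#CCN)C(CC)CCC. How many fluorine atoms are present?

1

Scan the SMILES for F atoms (remember two-letter symbols like Cl and Br are single atoms).
Fluorine count: 1.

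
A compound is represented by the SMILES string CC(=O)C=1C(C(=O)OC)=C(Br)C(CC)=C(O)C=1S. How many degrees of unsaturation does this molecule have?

Degree of unsaturation = (number of rings) + (number of π bonds).
Ring closures in the SMILES: 1.
π bonds: 5 double bonds (each 1 DoU) → 5 DoU from unsaturation.
Total DoU = 1 + 5 = 6.

6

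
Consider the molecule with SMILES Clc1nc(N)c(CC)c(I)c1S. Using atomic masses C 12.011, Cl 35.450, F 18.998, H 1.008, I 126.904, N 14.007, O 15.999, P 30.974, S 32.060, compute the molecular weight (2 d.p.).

First, the molecular formula is C7H8ClIN2S (counting implicit H from valence).
  C: 7 × 12.011 = 84.077
  Cl: 1 × 35.450 = 35.450
  H: 8 × 1.008 = 8.064
  I: 1 × 126.904 = 126.904
  N: 2 × 14.007 = 28.014
  S: 1 × 32.060 = 32.060
Sum: 7×12.011 + 1×35.450 + 8×1.008 + 1×126.904 + 2×14.007 + 1×32.060 = 314.569 → 314.57 g/mol.

314.57 g/mol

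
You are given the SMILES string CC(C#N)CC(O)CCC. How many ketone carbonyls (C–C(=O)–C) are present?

Scan the SMILES for the ketone motif — none present.
Groups that are present: 1 hydroxyl, 1 nitrile.

0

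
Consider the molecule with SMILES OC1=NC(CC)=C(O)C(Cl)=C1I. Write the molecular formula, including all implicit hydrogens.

C7H7ClINO2

Walk through each heavy atom and fill implicit hydrogens from standard valence (C 4, N 3, O 2, S 2, halogen 1):
  atom 1: O, bond orders sum to 1 (valence 2) → 1 H
  atom 2: C, bond orders sum to 4 (valence 4) → 0 H
  atom 3: N, bond orders sum to 3 (valence 3) → 0 H
  atom 4: C, bond orders sum to 4 (valence 4) → 0 H
  atom 5: C, bond orders sum to 2 (valence 4) → 2 H
  atom 6: C, bond orders sum to 1 (valence 4) → 3 H
  atom 7: C, bond orders sum to 4 (valence 4) → 0 H
  atom 8: O, bond orders sum to 1 (valence 2) → 1 H
  atom 9: C, bond orders sum to 4 (valence 4) → 0 H
  atom 10: Cl (halogen, monovalent) → 0 H
  atom 11: C, bond orders sum to 4 (valence 4) → 0 H
  atom 12: I (halogen, monovalent) → 0 H
Totals → C:7, H:7, Cl:1, I:1, N:1, O:2.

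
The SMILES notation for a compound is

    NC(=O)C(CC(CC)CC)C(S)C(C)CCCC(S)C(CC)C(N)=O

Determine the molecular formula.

Walk through each heavy atom and fill implicit hydrogens from standard valence (C 4, N 3, O 2, S 2, halogen 1):
  atom 1: N, bond orders sum to 1 (valence 3) → 2 H
  atom 2: C, bond orders sum to 4 (valence 4) → 0 H
  atom 3: O, bond orders sum to 2 (valence 2) → 0 H
  atom 4: C, bond orders sum to 3 (valence 4) → 1 H
  atom 5: C, bond orders sum to 2 (valence 4) → 2 H
  atom 6: C, bond orders sum to 3 (valence 4) → 1 H
  atom 7: C, bond orders sum to 2 (valence 4) → 2 H
  atom 8: C, bond orders sum to 1 (valence 4) → 3 H
  atom 9: C, bond orders sum to 2 (valence 4) → 2 H
  atom 10: C, bond orders sum to 1 (valence 4) → 3 H
  atom 11: C, bond orders sum to 3 (valence 4) → 1 H
  atom 12: S, bond orders sum to 1 (valence 2) → 1 H
  atom 13: C, bond orders sum to 3 (valence 4) → 1 H
  atom 14: C, bond orders sum to 1 (valence 4) → 3 H
  atom 15: C, bond orders sum to 2 (valence 4) → 2 H
  atom 16: C, bond orders sum to 2 (valence 4) → 2 H
  atom 17: C, bond orders sum to 2 (valence 4) → 2 H
  atom 18: C, bond orders sum to 3 (valence 4) → 1 H
  atom 19: S, bond orders sum to 1 (valence 2) → 1 H
  atom 20: C, bond orders sum to 3 (valence 4) → 1 H
  atom 21: C, bond orders sum to 2 (valence 4) → 2 H
  atom 22: C, bond orders sum to 1 (valence 4) → 3 H
  atom 23: C, bond orders sum to 4 (valence 4) → 0 H
  atom 24: N, bond orders sum to 1 (valence 3) → 2 H
  atom 25: O, bond orders sum to 2 (valence 2) → 0 H
Totals → C:19, H:38, N:2, O:2, S:2.
In Hill order: C19H38N2O2S2.

C19H38N2O2S2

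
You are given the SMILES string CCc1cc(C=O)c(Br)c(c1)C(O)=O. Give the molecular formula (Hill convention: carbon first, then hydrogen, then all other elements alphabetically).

C10H9BrO3

Walk through each heavy atom and fill implicit hydrogens from standard valence (C 4, N 3, O 2, S 2, halogen 1); for lowercase aromatic atoms, an aromatic c carries 1 H when it has two neighbours and 0 H with three, and aromatic n carries 0 H:
  atom 1: C, bond orders sum to 1 (valence 4) → 3 H
  atom 2: C, bond orders sum to 2 (valence 4) → 2 H
  atom 3: aromatic c, 3 neighbours → 0 H
  atom 4: aromatic c, 2 neighbours → 1 H
  atom 5: aromatic c, 3 neighbours → 0 H
  atom 6: C, bond orders sum to 3 (valence 4) → 1 H
  atom 7: O, bond orders sum to 2 (valence 2) → 0 H
  atom 8: aromatic c, 3 neighbours → 0 H
  atom 9: Br (halogen, monovalent) → 0 H
  atom 10: aromatic c, 3 neighbours → 0 H
  atom 11: aromatic c, 2 neighbours → 1 H
  atom 12: C, bond orders sum to 4 (valence 4) → 0 H
  atom 13: O, bond orders sum to 1 (valence 2) → 1 H
  atom 14: O, bond orders sum to 2 (valence 2) → 0 H
Totals → C:10, H:9, Br:1, O:3.
In Hill order: C10H9BrO3.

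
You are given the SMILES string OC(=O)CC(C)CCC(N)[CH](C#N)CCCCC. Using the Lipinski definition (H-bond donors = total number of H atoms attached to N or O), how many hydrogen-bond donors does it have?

Donors: find every N or O and count the H atoms it carries.
  atom 1 (O): bond orders sum to 1 → 1 H
  atom 3 (O): bond orders sum to 2 → 0 H
  atom 10 (N): bond orders sum to 1 → 2 H
  atom 13 (N): bond orders sum to 3 → 0 H
Lipinski HBD = 3.

3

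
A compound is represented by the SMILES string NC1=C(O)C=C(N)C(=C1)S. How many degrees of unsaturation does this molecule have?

4

Degree of unsaturation = (number of rings) + (number of π bonds).
Ring closures in the SMILES: 1.
π bonds: 3 double bonds (each 1 DoU) → 3 DoU from unsaturation.
Total DoU = 1 + 3 = 4.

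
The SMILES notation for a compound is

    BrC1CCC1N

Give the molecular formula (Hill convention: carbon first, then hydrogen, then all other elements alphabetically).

Walk through each heavy atom and fill implicit hydrogens from standard valence (C 4, N 3, O 2, S 2, halogen 1):
  atom 1: Br (halogen, monovalent) → 0 H
  atom 2: C, bond orders sum to 3 (valence 4) → 1 H
  atom 3: C, bond orders sum to 2 (valence 4) → 2 H
  atom 4: C, bond orders sum to 2 (valence 4) → 2 H
  atom 5: C, bond orders sum to 3 (valence 4) → 1 H
  atom 6: N, bond orders sum to 1 (valence 3) → 2 H
Totals → C:4, H:8, Br:1, N:1.
In Hill order: C4H8BrN.

C4H8BrN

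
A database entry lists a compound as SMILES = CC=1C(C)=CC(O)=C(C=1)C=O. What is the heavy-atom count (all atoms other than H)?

11

Every atom symbol written in the SMILES (organic subset) is one heavy atom; implicit H are not written.
Heavy atoms by element → C:9, O:2.
Total: 11.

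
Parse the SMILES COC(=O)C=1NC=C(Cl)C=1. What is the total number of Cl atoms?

1

Scan the SMILES for Cl atoms (remember two-letter symbols like Cl and Br are single atoms).
Chlorine count: 1.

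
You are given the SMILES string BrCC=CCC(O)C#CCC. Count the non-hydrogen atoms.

Every atom symbol written in the SMILES (organic subset) is one heavy atom; implicit H are not written.
Heavy atoms by element → Br:1, C:9, O:1.
Total: 11.

11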